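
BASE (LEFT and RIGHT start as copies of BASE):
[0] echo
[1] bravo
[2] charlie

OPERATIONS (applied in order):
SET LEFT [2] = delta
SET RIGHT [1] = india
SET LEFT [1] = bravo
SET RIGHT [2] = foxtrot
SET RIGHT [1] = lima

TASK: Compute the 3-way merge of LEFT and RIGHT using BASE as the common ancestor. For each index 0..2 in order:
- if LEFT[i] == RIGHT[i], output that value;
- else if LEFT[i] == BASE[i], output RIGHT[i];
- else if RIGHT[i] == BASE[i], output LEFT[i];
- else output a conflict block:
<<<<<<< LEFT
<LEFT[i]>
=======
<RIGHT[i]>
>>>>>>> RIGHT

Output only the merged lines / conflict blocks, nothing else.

Answer: echo
lima
<<<<<<< LEFT
delta
=======
foxtrot
>>>>>>> RIGHT

Derivation:
Final LEFT:  [echo, bravo, delta]
Final RIGHT: [echo, lima, foxtrot]
i=0: L=echo R=echo -> agree -> echo
i=1: L=bravo=BASE, R=lima -> take RIGHT -> lima
i=2: BASE=charlie L=delta R=foxtrot all differ -> CONFLICT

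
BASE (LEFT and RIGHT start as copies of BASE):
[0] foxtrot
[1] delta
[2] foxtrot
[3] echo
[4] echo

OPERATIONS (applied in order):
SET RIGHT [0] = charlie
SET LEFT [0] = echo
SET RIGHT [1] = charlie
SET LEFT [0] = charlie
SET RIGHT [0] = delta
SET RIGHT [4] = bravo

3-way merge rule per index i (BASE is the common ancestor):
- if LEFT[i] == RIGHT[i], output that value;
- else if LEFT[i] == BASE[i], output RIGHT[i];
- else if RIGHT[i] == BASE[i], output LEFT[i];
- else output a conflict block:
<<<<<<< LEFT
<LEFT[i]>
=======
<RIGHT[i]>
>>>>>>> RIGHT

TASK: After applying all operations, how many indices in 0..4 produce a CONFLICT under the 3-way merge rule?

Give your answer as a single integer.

Final LEFT:  [charlie, delta, foxtrot, echo, echo]
Final RIGHT: [delta, charlie, foxtrot, echo, bravo]
i=0: BASE=foxtrot L=charlie R=delta all differ -> CONFLICT
i=1: L=delta=BASE, R=charlie -> take RIGHT -> charlie
i=2: L=foxtrot R=foxtrot -> agree -> foxtrot
i=3: L=echo R=echo -> agree -> echo
i=4: L=echo=BASE, R=bravo -> take RIGHT -> bravo
Conflict count: 1

Answer: 1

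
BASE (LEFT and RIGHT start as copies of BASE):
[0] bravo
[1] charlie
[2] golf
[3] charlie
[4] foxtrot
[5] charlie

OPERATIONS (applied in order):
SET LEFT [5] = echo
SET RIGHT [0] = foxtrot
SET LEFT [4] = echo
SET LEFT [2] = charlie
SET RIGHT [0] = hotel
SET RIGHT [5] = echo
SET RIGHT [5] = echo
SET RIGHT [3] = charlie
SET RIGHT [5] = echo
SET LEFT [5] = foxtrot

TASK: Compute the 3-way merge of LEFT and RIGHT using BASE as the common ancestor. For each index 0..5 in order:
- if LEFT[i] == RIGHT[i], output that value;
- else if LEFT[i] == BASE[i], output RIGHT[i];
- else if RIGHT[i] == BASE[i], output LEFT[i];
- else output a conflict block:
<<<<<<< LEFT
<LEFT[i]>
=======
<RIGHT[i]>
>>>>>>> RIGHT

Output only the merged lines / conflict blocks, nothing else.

Answer: hotel
charlie
charlie
charlie
echo
<<<<<<< LEFT
foxtrot
=======
echo
>>>>>>> RIGHT

Derivation:
Final LEFT:  [bravo, charlie, charlie, charlie, echo, foxtrot]
Final RIGHT: [hotel, charlie, golf, charlie, foxtrot, echo]
i=0: L=bravo=BASE, R=hotel -> take RIGHT -> hotel
i=1: L=charlie R=charlie -> agree -> charlie
i=2: L=charlie, R=golf=BASE -> take LEFT -> charlie
i=3: L=charlie R=charlie -> agree -> charlie
i=4: L=echo, R=foxtrot=BASE -> take LEFT -> echo
i=5: BASE=charlie L=foxtrot R=echo all differ -> CONFLICT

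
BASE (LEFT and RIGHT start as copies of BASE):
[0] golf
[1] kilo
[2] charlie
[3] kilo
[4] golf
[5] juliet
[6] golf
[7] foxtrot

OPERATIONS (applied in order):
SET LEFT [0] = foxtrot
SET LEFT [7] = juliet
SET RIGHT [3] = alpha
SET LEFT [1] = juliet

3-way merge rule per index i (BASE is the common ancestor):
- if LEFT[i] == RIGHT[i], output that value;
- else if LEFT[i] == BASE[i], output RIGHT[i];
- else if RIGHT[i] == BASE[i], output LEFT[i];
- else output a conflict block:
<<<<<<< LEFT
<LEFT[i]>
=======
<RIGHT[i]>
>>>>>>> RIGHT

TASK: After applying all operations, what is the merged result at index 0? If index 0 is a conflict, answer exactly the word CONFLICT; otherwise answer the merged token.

Answer: foxtrot

Derivation:
Final LEFT:  [foxtrot, juliet, charlie, kilo, golf, juliet, golf, juliet]
Final RIGHT: [golf, kilo, charlie, alpha, golf, juliet, golf, foxtrot]
i=0: L=foxtrot, R=golf=BASE -> take LEFT -> foxtrot
i=1: L=juliet, R=kilo=BASE -> take LEFT -> juliet
i=2: L=charlie R=charlie -> agree -> charlie
i=3: L=kilo=BASE, R=alpha -> take RIGHT -> alpha
i=4: L=golf R=golf -> agree -> golf
i=5: L=juliet R=juliet -> agree -> juliet
i=6: L=golf R=golf -> agree -> golf
i=7: L=juliet, R=foxtrot=BASE -> take LEFT -> juliet
Index 0 -> foxtrot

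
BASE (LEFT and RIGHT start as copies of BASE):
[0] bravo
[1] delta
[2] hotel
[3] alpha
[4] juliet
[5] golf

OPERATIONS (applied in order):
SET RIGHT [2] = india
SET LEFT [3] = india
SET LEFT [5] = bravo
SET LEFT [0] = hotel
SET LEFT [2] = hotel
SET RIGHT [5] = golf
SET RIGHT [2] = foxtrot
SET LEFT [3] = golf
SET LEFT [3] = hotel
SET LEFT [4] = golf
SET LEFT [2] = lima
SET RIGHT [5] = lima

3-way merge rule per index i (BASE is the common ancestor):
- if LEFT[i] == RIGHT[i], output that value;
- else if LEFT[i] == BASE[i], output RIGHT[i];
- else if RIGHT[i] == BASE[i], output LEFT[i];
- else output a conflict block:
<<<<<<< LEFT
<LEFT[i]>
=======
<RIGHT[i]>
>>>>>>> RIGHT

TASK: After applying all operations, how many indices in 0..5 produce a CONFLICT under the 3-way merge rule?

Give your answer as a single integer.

Final LEFT:  [hotel, delta, lima, hotel, golf, bravo]
Final RIGHT: [bravo, delta, foxtrot, alpha, juliet, lima]
i=0: L=hotel, R=bravo=BASE -> take LEFT -> hotel
i=1: L=delta R=delta -> agree -> delta
i=2: BASE=hotel L=lima R=foxtrot all differ -> CONFLICT
i=3: L=hotel, R=alpha=BASE -> take LEFT -> hotel
i=4: L=golf, R=juliet=BASE -> take LEFT -> golf
i=5: BASE=golf L=bravo R=lima all differ -> CONFLICT
Conflict count: 2

Answer: 2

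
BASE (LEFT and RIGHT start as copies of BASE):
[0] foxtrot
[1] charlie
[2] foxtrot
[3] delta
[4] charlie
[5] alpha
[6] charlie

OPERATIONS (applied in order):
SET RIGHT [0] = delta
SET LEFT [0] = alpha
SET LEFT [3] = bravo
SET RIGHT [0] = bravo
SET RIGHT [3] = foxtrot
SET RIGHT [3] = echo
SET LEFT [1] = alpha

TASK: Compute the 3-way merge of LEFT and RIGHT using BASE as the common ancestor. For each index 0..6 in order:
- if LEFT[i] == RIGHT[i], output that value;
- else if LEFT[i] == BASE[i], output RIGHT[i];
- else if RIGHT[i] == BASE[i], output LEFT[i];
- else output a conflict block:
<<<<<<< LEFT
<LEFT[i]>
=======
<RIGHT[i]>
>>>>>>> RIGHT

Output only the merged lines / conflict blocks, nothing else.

Final LEFT:  [alpha, alpha, foxtrot, bravo, charlie, alpha, charlie]
Final RIGHT: [bravo, charlie, foxtrot, echo, charlie, alpha, charlie]
i=0: BASE=foxtrot L=alpha R=bravo all differ -> CONFLICT
i=1: L=alpha, R=charlie=BASE -> take LEFT -> alpha
i=2: L=foxtrot R=foxtrot -> agree -> foxtrot
i=3: BASE=delta L=bravo R=echo all differ -> CONFLICT
i=4: L=charlie R=charlie -> agree -> charlie
i=5: L=alpha R=alpha -> agree -> alpha
i=6: L=charlie R=charlie -> agree -> charlie

Answer: <<<<<<< LEFT
alpha
=======
bravo
>>>>>>> RIGHT
alpha
foxtrot
<<<<<<< LEFT
bravo
=======
echo
>>>>>>> RIGHT
charlie
alpha
charlie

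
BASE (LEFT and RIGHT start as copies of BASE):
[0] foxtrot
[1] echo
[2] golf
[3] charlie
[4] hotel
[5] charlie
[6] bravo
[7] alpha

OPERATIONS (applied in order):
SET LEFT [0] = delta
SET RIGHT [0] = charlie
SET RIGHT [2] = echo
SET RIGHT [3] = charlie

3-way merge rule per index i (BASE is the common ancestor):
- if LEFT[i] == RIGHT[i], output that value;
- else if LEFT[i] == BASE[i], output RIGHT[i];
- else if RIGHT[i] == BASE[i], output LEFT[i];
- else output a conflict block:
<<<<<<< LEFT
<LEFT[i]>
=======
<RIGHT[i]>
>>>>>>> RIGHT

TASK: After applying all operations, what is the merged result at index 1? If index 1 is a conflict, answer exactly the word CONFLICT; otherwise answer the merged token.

Final LEFT:  [delta, echo, golf, charlie, hotel, charlie, bravo, alpha]
Final RIGHT: [charlie, echo, echo, charlie, hotel, charlie, bravo, alpha]
i=0: BASE=foxtrot L=delta R=charlie all differ -> CONFLICT
i=1: L=echo R=echo -> agree -> echo
i=2: L=golf=BASE, R=echo -> take RIGHT -> echo
i=3: L=charlie R=charlie -> agree -> charlie
i=4: L=hotel R=hotel -> agree -> hotel
i=5: L=charlie R=charlie -> agree -> charlie
i=6: L=bravo R=bravo -> agree -> bravo
i=7: L=alpha R=alpha -> agree -> alpha
Index 1 -> echo

Answer: echo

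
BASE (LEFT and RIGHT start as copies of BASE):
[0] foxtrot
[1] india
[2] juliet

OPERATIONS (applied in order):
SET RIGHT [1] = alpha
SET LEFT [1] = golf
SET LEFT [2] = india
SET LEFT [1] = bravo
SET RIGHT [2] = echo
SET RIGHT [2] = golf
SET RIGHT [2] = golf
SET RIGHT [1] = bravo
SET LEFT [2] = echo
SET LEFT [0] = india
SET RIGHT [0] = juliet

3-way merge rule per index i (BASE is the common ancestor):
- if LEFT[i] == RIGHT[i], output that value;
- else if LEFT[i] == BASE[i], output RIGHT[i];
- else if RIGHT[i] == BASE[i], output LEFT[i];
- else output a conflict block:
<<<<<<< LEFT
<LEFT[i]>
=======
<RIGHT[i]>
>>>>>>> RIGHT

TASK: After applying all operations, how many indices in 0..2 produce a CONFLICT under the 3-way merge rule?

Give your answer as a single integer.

Final LEFT:  [india, bravo, echo]
Final RIGHT: [juliet, bravo, golf]
i=0: BASE=foxtrot L=india R=juliet all differ -> CONFLICT
i=1: L=bravo R=bravo -> agree -> bravo
i=2: BASE=juliet L=echo R=golf all differ -> CONFLICT
Conflict count: 2

Answer: 2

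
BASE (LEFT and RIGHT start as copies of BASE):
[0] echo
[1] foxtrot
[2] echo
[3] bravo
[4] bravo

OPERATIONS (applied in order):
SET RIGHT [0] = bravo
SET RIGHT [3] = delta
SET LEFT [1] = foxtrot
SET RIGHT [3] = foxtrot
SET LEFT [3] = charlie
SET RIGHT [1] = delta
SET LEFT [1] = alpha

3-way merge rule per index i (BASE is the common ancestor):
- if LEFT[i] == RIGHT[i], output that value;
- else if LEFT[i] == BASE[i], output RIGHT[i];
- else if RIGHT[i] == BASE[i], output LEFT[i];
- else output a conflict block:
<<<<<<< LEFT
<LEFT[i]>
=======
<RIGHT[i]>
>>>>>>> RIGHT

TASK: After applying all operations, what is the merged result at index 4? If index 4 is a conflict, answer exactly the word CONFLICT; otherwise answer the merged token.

Answer: bravo

Derivation:
Final LEFT:  [echo, alpha, echo, charlie, bravo]
Final RIGHT: [bravo, delta, echo, foxtrot, bravo]
i=0: L=echo=BASE, R=bravo -> take RIGHT -> bravo
i=1: BASE=foxtrot L=alpha R=delta all differ -> CONFLICT
i=2: L=echo R=echo -> agree -> echo
i=3: BASE=bravo L=charlie R=foxtrot all differ -> CONFLICT
i=4: L=bravo R=bravo -> agree -> bravo
Index 4 -> bravo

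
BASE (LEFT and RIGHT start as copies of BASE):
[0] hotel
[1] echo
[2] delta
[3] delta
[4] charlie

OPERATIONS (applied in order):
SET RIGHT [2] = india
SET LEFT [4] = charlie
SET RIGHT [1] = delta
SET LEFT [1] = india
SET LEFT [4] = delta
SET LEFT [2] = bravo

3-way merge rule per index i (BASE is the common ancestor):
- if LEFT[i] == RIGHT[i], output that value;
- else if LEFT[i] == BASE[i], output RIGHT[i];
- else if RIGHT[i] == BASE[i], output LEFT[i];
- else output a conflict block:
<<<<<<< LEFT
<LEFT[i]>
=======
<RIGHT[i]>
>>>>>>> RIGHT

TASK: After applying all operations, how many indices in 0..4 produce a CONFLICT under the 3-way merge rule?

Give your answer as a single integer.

Final LEFT:  [hotel, india, bravo, delta, delta]
Final RIGHT: [hotel, delta, india, delta, charlie]
i=0: L=hotel R=hotel -> agree -> hotel
i=1: BASE=echo L=india R=delta all differ -> CONFLICT
i=2: BASE=delta L=bravo R=india all differ -> CONFLICT
i=3: L=delta R=delta -> agree -> delta
i=4: L=delta, R=charlie=BASE -> take LEFT -> delta
Conflict count: 2

Answer: 2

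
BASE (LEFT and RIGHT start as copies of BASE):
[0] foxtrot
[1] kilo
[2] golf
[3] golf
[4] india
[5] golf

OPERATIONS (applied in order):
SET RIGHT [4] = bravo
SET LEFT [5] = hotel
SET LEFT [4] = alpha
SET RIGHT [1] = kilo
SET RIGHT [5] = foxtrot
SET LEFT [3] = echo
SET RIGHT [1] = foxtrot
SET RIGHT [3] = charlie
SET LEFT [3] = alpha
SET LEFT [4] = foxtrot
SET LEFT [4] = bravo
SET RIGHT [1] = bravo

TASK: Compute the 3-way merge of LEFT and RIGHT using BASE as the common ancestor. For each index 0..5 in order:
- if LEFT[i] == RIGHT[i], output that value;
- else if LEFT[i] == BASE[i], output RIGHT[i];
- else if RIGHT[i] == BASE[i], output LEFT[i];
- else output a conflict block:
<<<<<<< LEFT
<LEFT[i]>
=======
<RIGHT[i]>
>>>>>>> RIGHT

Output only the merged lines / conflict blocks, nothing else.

Answer: foxtrot
bravo
golf
<<<<<<< LEFT
alpha
=======
charlie
>>>>>>> RIGHT
bravo
<<<<<<< LEFT
hotel
=======
foxtrot
>>>>>>> RIGHT

Derivation:
Final LEFT:  [foxtrot, kilo, golf, alpha, bravo, hotel]
Final RIGHT: [foxtrot, bravo, golf, charlie, bravo, foxtrot]
i=0: L=foxtrot R=foxtrot -> agree -> foxtrot
i=1: L=kilo=BASE, R=bravo -> take RIGHT -> bravo
i=2: L=golf R=golf -> agree -> golf
i=3: BASE=golf L=alpha R=charlie all differ -> CONFLICT
i=4: L=bravo R=bravo -> agree -> bravo
i=5: BASE=golf L=hotel R=foxtrot all differ -> CONFLICT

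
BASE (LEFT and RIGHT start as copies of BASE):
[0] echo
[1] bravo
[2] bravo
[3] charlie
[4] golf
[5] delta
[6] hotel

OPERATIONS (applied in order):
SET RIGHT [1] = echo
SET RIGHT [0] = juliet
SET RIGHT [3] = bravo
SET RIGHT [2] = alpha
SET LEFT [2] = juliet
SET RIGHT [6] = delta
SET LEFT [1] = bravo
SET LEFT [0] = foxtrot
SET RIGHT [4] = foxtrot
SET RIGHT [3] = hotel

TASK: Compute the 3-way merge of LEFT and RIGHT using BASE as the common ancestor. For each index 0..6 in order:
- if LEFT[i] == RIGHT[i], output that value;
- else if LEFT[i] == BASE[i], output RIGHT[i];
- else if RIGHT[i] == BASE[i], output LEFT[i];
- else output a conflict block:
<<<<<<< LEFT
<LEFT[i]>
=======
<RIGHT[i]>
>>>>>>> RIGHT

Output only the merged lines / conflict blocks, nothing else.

Answer: <<<<<<< LEFT
foxtrot
=======
juliet
>>>>>>> RIGHT
echo
<<<<<<< LEFT
juliet
=======
alpha
>>>>>>> RIGHT
hotel
foxtrot
delta
delta

Derivation:
Final LEFT:  [foxtrot, bravo, juliet, charlie, golf, delta, hotel]
Final RIGHT: [juliet, echo, alpha, hotel, foxtrot, delta, delta]
i=0: BASE=echo L=foxtrot R=juliet all differ -> CONFLICT
i=1: L=bravo=BASE, R=echo -> take RIGHT -> echo
i=2: BASE=bravo L=juliet R=alpha all differ -> CONFLICT
i=3: L=charlie=BASE, R=hotel -> take RIGHT -> hotel
i=4: L=golf=BASE, R=foxtrot -> take RIGHT -> foxtrot
i=5: L=delta R=delta -> agree -> delta
i=6: L=hotel=BASE, R=delta -> take RIGHT -> delta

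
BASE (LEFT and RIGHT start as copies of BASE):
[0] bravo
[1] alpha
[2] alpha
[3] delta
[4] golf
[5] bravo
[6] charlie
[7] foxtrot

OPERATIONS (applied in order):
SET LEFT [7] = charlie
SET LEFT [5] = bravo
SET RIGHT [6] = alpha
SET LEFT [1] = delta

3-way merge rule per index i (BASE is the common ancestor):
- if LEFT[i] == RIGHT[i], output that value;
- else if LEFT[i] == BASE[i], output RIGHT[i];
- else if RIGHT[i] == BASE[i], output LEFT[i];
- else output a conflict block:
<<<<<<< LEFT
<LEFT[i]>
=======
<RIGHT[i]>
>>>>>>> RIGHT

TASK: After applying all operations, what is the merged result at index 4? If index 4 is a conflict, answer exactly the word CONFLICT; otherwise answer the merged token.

Final LEFT:  [bravo, delta, alpha, delta, golf, bravo, charlie, charlie]
Final RIGHT: [bravo, alpha, alpha, delta, golf, bravo, alpha, foxtrot]
i=0: L=bravo R=bravo -> agree -> bravo
i=1: L=delta, R=alpha=BASE -> take LEFT -> delta
i=2: L=alpha R=alpha -> agree -> alpha
i=3: L=delta R=delta -> agree -> delta
i=4: L=golf R=golf -> agree -> golf
i=5: L=bravo R=bravo -> agree -> bravo
i=6: L=charlie=BASE, R=alpha -> take RIGHT -> alpha
i=7: L=charlie, R=foxtrot=BASE -> take LEFT -> charlie
Index 4 -> golf

Answer: golf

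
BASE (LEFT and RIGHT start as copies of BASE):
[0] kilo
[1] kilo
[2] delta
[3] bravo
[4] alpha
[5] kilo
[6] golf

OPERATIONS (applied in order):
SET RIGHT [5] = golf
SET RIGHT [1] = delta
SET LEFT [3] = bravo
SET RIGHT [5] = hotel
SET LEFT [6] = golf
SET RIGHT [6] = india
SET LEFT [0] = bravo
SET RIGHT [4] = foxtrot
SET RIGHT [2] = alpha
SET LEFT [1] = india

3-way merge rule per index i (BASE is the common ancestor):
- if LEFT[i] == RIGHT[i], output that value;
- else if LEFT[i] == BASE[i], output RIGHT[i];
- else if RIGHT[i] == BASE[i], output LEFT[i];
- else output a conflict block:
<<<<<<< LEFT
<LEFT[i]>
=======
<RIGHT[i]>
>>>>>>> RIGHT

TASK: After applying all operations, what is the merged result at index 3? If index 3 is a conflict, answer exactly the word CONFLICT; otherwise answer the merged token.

Answer: bravo

Derivation:
Final LEFT:  [bravo, india, delta, bravo, alpha, kilo, golf]
Final RIGHT: [kilo, delta, alpha, bravo, foxtrot, hotel, india]
i=0: L=bravo, R=kilo=BASE -> take LEFT -> bravo
i=1: BASE=kilo L=india R=delta all differ -> CONFLICT
i=2: L=delta=BASE, R=alpha -> take RIGHT -> alpha
i=3: L=bravo R=bravo -> agree -> bravo
i=4: L=alpha=BASE, R=foxtrot -> take RIGHT -> foxtrot
i=5: L=kilo=BASE, R=hotel -> take RIGHT -> hotel
i=6: L=golf=BASE, R=india -> take RIGHT -> india
Index 3 -> bravo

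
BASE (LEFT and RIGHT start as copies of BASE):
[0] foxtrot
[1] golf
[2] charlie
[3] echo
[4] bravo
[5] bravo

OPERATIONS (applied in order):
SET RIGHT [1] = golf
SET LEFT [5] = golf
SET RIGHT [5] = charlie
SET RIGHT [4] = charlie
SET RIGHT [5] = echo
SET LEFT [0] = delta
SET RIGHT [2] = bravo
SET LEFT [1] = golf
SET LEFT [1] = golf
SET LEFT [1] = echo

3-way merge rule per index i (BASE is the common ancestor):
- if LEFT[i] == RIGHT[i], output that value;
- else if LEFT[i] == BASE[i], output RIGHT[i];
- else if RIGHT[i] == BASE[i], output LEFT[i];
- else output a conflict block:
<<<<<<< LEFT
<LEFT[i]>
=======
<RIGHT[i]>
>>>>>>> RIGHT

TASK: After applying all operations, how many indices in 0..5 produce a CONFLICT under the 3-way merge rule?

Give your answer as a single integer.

Answer: 1

Derivation:
Final LEFT:  [delta, echo, charlie, echo, bravo, golf]
Final RIGHT: [foxtrot, golf, bravo, echo, charlie, echo]
i=0: L=delta, R=foxtrot=BASE -> take LEFT -> delta
i=1: L=echo, R=golf=BASE -> take LEFT -> echo
i=2: L=charlie=BASE, R=bravo -> take RIGHT -> bravo
i=3: L=echo R=echo -> agree -> echo
i=4: L=bravo=BASE, R=charlie -> take RIGHT -> charlie
i=5: BASE=bravo L=golf R=echo all differ -> CONFLICT
Conflict count: 1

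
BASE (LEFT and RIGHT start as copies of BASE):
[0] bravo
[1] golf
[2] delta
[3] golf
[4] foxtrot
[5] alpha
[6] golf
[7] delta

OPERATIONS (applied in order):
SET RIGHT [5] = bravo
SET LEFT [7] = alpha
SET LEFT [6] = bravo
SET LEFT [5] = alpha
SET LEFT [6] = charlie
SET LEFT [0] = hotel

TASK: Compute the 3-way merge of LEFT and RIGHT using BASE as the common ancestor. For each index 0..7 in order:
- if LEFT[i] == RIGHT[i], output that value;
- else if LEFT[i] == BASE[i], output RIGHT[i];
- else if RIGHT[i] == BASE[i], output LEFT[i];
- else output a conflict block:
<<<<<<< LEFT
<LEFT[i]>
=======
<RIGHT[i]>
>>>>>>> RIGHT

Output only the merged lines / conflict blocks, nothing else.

Final LEFT:  [hotel, golf, delta, golf, foxtrot, alpha, charlie, alpha]
Final RIGHT: [bravo, golf, delta, golf, foxtrot, bravo, golf, delta]
i=0: L=hotel, R=bravo=BASE -> take LEFT -> hotel
i=1: L=golf R=golf -> agree -> golf
i=2: L=delta R=delta -> agree -> delta
i=3: L=golf R=golf -> agree -> golf
i=4: L=foxtrot R=foxtrot -> agree -> foxtrot
i=5: L=alpha=BASE, R=bravo -> take RIGHT -> bravo
i=6: L=charlie, R=golf=BASE -> take LEFT -> charlie
i=7: L=alpha, R=delta=BASE -> take LEFT -> alpha

Answer: hotel
golf
delta
golf
foxtrot
bravo
charlie
alpha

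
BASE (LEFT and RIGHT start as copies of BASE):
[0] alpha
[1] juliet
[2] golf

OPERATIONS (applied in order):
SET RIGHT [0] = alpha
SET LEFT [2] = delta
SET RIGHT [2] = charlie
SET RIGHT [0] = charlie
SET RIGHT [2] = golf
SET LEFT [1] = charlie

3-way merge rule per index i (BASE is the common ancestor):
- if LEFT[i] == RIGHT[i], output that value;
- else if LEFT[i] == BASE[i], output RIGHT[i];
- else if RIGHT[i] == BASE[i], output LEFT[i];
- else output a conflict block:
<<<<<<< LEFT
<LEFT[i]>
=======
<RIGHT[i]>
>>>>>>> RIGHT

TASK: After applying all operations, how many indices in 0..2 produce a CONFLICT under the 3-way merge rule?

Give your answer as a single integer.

Answer: 0

Derivation:
Final LEFT:  [alpha, charlie, delta]
Final RIGHT: [charlie, juliet, golf]
i=0: L=alpha=BASE, R=charlie -> take RIGHT -> charlie
i=1: L=charlie, R=juliet=BASE -> take LEFT -> charlie
i=2: L=delta, R=golf=BASE -> take LEFT -> delta
Conflict count: 0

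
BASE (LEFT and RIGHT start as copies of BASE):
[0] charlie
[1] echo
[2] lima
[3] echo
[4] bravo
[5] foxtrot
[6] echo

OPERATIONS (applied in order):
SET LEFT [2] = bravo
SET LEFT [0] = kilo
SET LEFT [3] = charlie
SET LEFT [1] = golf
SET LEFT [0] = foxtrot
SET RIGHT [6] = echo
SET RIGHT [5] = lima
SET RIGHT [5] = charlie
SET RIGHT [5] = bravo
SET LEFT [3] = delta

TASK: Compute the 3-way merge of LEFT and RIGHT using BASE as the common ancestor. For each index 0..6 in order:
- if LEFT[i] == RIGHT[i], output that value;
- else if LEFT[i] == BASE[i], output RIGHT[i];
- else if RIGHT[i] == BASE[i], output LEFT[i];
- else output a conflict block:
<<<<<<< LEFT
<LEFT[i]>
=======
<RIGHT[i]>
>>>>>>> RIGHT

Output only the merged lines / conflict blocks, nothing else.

Final LEFT:  [foxtrot, golf, bravo, delta, bravo, foxtrot, echo]
Final RIGHT: [charlie, echo, lima, echo, bravo, bravo, echo]
i=0: L=foxtrot, R=charlie=BASE -> take LEFT -> foxtrot
i=1: L=golf, R=echo=BASE -> take LEFT -> golf
i=2: L=bravo, R=lima=BASE -> take LEFT -> bravo
i=3: L=delta, R=echo=BASE -> take LEFT -> delta
i=4: L=bravo R=bravo -> agree -> bravo
i=5: L=foxtrot=BASE, R=bravo -> take RIGHT -> bravo
i=6: L=echo R=echo -> agree -> echo

Answer: foxtrot
golf
bravo
delta
bravo
bravo
echo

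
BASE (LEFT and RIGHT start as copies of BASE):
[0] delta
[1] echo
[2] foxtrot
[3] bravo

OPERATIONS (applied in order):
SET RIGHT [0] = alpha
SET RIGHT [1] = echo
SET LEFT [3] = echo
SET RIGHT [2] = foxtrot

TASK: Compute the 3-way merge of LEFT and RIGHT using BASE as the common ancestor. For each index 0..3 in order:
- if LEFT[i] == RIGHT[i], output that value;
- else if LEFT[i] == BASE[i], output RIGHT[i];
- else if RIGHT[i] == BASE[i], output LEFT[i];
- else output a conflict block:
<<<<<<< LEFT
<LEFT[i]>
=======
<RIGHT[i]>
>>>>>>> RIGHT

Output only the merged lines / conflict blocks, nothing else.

Answer: alpha
echo
foxtrot
echo

Derivation:
Final LEFT:  [delta, echo, foxtrot, echo]
Final RIGHT: [alpha, echo, foxtrot, bravo]
i=0: L=delta=BASE, R=alpha -> take RIGHT -> alpha
i=1: L=echo R=echo -> agree -> echo
i=2: L=foxtrot R=foxtrot -> agree -> foxtrot
i=3: L=echo, R=bravo=BASE -> take LEFT -> echo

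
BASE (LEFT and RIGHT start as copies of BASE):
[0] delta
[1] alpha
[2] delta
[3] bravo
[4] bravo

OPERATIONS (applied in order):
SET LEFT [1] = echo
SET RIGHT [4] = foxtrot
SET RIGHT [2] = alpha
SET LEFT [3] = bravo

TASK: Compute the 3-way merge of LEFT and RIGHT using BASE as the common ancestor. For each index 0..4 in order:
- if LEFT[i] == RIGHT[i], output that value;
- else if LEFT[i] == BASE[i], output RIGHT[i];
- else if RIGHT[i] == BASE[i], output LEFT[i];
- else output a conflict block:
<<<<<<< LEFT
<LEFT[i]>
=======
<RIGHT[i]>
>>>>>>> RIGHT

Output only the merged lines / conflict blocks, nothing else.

Answer: delta
echo
alpha
bravo
foxtrot

Derivation:
Final LEFT:  [delta, echo, delta, bravo, bravo]
Final RIGHT: [delta, alpha, alpha, bravo, foxtrot]
i=0: L=delta R=delta -> agree -> delta
i=1: L=echo, R=alpha=BASE -> take LEFT -> echo
i=2: L=delta=BASE, R=alpha -> take RIGHT -> alpha
i=3: L=bravo R=bravo -> agree -> bravo
i=4: L=bravo=BASE, R=foxtrot -> take RIGHT -> foxtrot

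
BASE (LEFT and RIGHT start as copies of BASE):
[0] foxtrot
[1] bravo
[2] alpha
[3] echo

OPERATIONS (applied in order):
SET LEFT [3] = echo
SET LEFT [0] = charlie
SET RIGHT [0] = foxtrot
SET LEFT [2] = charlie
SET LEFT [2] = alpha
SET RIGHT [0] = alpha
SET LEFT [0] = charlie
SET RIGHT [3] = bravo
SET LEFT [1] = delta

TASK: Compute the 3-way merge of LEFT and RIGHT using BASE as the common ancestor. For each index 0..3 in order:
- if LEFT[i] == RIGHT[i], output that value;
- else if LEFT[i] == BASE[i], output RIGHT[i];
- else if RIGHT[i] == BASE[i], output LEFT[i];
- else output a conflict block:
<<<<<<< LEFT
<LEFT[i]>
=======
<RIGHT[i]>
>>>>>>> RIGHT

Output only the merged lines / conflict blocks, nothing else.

Final LEFT:  [charlie, delta, alpha, echo]
Final RIGHT: [alpha, bravo, alpha, bravo]
i=0: BASE=foxtrot L=charlie R=alpha all differ -> CONFLICT
i=1: L=delta, R=bravo=BASE -> take LEFT -> delta
i=2: L=alpha R=alpha -> agree -> alpha
i=3: L=echo=BASE, R=bravo -> take RIGHT -> bravo

Answer: <<<<<<< LEFT
charlie
=======
alpha
>>>>>>> RIGHT
delta
alpha
bravo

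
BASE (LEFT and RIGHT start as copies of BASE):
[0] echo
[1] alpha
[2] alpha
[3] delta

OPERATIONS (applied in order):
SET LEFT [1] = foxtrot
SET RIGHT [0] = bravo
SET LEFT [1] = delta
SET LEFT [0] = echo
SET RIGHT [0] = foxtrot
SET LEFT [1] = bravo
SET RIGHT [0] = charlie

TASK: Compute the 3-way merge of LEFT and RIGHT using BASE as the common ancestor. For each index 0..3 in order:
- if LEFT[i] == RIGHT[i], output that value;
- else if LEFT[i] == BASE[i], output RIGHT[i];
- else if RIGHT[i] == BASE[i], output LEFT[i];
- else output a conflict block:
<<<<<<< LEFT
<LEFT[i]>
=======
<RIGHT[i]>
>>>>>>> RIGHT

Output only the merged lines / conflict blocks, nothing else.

Final LEFT:  [echo, bravo, alpha, delta]
Final RIGHT: [charlie, alpha, alpha, delta]
i=0: L=echo=BASE, R=charlie -> take RIGHT -> charlie
i=1: L=bravo, R=alpha=BASE -> take LEFT -> bravo
i=2: L=alpha R=alpha -> agree -> alpha
i=3: L=delta R=delta -> agree -> delta

Answer: charlie
bravo
alpha
delta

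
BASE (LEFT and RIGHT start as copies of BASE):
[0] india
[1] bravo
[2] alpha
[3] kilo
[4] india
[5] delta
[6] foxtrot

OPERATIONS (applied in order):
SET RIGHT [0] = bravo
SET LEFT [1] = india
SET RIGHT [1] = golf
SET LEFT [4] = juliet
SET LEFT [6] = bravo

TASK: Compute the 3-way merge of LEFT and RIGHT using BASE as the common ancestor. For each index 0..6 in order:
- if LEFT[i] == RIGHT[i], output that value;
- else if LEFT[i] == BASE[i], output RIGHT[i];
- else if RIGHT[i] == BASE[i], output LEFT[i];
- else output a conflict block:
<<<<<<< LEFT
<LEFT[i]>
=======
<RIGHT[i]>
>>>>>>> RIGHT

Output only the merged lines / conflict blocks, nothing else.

Final LEFT:  [india, india, alpha, kilo, juliet, delta, bravo]
Final RIGHT: [bravo, golf, alpha, kilo, india, delta, foxtrot]
i=0: L=india=BASE, R=bravo -> take RIGHT -> bravo
i=1: BASE=bravo L=india R=golf all differ -> CONFLICT
i=2: L=alpha R=alpha -> agree -> alpha
i=3: L=kilo R=kilo -> agree -> kilo
i=4: L=juliet, R=india=BASE -> take LEFT -> juliet
i=5: L=delta R=delta -> agree -> delta
i=6: L=bravo, R=foxtrot=BASE -> take LEFT -> bravo

Answer: bravo
<<<<<<< LEFT
india
=======
golf
>>>>>>> RIGHT
alpha
kilo
juliet
delta
bravo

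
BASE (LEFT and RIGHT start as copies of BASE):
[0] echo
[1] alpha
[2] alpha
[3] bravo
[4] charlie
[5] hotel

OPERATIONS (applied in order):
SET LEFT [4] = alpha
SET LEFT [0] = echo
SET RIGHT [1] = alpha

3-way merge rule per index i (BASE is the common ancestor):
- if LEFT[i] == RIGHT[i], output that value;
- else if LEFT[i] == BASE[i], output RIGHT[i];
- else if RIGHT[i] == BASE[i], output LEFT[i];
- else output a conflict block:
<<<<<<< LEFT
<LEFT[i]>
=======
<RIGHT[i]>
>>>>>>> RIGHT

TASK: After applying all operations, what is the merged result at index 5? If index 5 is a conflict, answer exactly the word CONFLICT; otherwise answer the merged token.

Final LEFT:  [echo, alpha, alpha, bravo, alpha, hotel]
Final RIGHT: [echo, alpha, alpha, bravo, charlie, hotel]
i=0: L=echo R=echo -> agree -> echo
i=1: L=alpha R=alpha -> agree -> alpha
i=2: L=alpha R=alpha -> agree -> alpha
i=3: L=bravo R=bravo -> agree -> bravo
i=4: L=alpha, R=charlie=BASE -> take LEFT -> alpha
i=5: L=hotel R=hotel -> agree -> hotel
Index 5 -> hotel

Answer: hotel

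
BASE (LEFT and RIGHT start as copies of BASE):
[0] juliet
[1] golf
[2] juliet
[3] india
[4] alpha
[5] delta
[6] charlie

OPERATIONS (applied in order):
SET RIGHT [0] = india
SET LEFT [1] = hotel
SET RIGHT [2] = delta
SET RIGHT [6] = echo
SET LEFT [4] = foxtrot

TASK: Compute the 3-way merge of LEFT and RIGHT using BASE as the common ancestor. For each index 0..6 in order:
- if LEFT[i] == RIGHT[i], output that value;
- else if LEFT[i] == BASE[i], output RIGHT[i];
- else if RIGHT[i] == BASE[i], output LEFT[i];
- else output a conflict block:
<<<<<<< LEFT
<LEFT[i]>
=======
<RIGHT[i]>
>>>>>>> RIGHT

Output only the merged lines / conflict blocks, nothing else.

Final LEFT:  [juliet, hotel, juliet, india, foxtrot, delta, charlie]
Final RIGHT: [india, golf, delta, india, alpha, delta, echo]
i=0: L=juliet=BASE, R=india -> take RIGHT -> india
i=1: L=hotel, R=golf=BASE -> take LEFT -> hotel
i=2: L=juliet=BASE, R=delta -> take RIGHT -> delta
i=3: L=india R=india -> agree -> india
i=4: L=foxtrot, R=alpha=BASE -> take LEFT -> foxtrot
i=5: L=delta R=delta -> agree -> delta
i=6: L=charlie=BASE, R=echo -> take RIGHT -> echo

Answer: india
hotel
delta
india
foxtrot
delta
echo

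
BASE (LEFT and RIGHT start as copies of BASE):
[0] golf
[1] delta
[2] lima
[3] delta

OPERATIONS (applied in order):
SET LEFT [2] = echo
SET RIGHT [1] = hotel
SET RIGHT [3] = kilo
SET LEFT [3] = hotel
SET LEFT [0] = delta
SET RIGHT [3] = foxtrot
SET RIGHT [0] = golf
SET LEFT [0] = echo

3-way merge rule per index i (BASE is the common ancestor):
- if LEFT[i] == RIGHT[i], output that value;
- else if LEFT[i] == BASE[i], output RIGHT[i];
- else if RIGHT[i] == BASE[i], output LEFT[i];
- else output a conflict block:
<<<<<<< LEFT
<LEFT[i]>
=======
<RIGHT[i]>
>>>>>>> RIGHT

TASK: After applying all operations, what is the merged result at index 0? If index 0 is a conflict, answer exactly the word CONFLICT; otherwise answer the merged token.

Final LEFT:  [echo, delta, echo, hotel]
Final RIGHT: [golf, hotel, lima, foxtrot]
i=0: L=echo, R=golf=BASE -> take LEFT -> echo
i=1: L=delta=BASE, R=hotel -> take RIGHT -> hotel
i=2: L=echo, R=lima=BASE -> take LEFT -> echo
i=3: BASE=delta L=hotel R=foxtrot all differ -> CONFLICT
Index 0 -> echo

Answer: echo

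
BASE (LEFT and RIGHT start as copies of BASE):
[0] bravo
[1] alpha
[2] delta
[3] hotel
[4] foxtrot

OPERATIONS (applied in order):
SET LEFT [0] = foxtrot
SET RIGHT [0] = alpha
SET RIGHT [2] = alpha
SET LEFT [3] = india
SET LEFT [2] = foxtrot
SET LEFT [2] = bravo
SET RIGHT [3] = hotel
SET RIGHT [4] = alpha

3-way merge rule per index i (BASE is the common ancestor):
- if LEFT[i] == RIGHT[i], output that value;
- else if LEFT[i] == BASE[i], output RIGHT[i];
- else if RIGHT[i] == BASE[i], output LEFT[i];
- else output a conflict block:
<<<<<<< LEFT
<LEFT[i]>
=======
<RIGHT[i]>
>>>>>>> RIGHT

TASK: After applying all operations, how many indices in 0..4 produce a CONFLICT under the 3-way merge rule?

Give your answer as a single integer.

Answer: 2

Derivation:
Final LEFT:  [foxtrot, alpha, bravo, india, foxtrot]
Final RIGHT: [alpha, alpha, alpha, hotel, alpha]
i=0: BASE=bravo L=foxtrot R=alpha all differ -> CONFLICT
i=1: L=alpha R=alpha -> agree -> alpha
i=2: BASE=delta L=bravo R=alpha all differ -> CONFLICT
i=3: L=india, R=hotel=BASE -> take LEFT -> india
i=4: L=foxtrot=BASE, R=alpha -> take RIGHT -> alpha
Conflict count: 2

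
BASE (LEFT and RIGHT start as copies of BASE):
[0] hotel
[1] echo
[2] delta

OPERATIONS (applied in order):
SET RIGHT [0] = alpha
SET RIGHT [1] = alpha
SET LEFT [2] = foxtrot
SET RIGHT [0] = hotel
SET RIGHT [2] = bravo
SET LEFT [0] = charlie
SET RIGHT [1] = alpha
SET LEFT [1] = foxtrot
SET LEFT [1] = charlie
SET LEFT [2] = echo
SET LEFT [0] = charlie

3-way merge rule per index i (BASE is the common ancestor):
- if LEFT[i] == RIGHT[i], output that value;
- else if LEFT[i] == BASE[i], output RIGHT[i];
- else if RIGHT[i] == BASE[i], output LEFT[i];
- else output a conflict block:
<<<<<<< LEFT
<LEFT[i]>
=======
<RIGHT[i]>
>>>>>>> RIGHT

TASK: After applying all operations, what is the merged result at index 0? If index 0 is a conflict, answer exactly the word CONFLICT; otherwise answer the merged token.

Answer: charlie

Derivation:
Final LEFT:  [charlie, charlie, echo]
Final RIGHT: [hotel, alpha, bravo]
i=0: L=charlie, R=hotel=BASE -> take LEFT -> charlie
i=1: BASE=echo L=charlie R=alpha all differ -> CONFLICT
i=2: BASE=delta L=echo R=bravo all differ -> CONFLICT
Index 0 -> charlie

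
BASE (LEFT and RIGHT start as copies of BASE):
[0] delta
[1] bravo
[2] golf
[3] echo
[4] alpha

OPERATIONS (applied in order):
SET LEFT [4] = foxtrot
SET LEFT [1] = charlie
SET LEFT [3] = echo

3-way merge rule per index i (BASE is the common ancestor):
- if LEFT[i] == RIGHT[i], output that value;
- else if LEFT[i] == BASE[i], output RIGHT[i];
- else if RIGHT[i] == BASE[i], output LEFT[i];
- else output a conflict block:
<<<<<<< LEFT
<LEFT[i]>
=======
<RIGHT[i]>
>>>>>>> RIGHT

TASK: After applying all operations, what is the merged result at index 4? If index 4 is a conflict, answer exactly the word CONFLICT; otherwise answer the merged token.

Final LEFT:  [delta, charlie, golf, echo, foxtrot]
Final RIGHT: [delta, bravo, golf, echo, alpha]
i=0: L=delta R=delta -> agree -> delta
i=1: L=charlie, R=bravo=BASE -> take LEFT -> charlie
i=2: L=golf R=golf -> agree -> golf
i=3: L=echo R=echo -> agree -> echo
i=4: L=foxtrot, R=alpha=BASE -> take LEFT -> foxtrot
Index 4 -> foxtrot

Answer: foxtrot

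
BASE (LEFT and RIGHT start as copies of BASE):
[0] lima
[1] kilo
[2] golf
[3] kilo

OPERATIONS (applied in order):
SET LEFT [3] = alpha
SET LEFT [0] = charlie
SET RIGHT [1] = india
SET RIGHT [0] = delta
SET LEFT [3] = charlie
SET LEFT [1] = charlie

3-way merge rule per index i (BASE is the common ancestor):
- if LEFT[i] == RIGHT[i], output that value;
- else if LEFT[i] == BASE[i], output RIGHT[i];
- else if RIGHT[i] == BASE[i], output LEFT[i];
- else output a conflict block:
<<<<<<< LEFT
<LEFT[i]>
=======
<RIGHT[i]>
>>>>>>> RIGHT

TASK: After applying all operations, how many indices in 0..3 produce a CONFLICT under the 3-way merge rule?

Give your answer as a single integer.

Final LEFT:  [charlie, charlie, golf, charlie]
Final RIGHT: [delta, india, golf, kilo]
i=0: BASE=lima L=charlie R=delta all differ -> CONFLICT
i=1: BASE=kilo L=charlie R=india all differ -> CONFLICT
i=2: L=golf R=golf -> agree -> golf
i=3: L=charlie, R=kilo=BASE -> take LEFT -> charlie
Conflict count: 2

Answer: 2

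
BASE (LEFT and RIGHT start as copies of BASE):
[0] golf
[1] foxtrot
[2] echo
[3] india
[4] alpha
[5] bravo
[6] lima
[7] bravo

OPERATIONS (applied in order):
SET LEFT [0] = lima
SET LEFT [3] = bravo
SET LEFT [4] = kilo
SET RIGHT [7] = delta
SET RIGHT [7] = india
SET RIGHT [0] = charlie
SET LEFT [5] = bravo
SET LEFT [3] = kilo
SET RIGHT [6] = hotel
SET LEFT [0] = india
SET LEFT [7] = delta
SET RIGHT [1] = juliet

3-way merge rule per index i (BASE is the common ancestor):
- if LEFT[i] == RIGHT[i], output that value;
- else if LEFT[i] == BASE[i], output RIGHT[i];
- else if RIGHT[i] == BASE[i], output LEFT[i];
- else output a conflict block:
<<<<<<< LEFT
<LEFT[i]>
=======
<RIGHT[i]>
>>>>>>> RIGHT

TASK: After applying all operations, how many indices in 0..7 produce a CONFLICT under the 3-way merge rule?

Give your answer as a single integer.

Answer: 2

Derivation:
Final LEFT:  [india, foxtrot, echo, kilo, kilo, bravo, lima, delta]
Final RIGHT: [charlie, juliet, echo, india, alpha, bravo, hotel, india]
i=0: BASE=golf L=india R=charlie all differ -> CONFLICT
i=1: L=foxtrot=BASE, R=juliet -> take RIGHT -> juliet
i=2: L=echo R=echo -> agree -> echo
i=3: L=kilo, R=india=BASE -> take LEFT -> kilo
i=4: L=kilo, R=alpha=BASE -> take LEFT -> kilo
i=5: L=bravo R=bravo -> agree -> bravo
i=6: L=lima=BASE, R=hotel -> take RIGHT -> hotel
i=7: BASE=bravo L=delta R=india all differ -> CONFLICT
Conflict count: 2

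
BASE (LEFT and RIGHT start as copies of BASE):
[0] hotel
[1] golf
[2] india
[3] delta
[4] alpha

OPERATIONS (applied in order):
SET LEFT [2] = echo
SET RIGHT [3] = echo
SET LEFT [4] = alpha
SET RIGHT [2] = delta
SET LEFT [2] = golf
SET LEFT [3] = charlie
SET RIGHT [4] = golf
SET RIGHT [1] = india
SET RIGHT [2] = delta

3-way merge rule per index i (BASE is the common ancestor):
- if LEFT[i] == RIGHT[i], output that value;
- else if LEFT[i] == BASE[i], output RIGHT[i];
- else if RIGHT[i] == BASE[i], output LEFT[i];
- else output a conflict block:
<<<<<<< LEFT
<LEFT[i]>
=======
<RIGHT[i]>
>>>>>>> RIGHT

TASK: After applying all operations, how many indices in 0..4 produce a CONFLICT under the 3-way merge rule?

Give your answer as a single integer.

Answer: 2

Derivation:
Final LEFT:  [hotel, golf, golf, charlie, alpha]
Final RIGHT: [hotel, india, delta, echo, golf]
i=0: L=hotel R=hotel -> agree -> hotel
i=1: L=golf=BASE, R=india -> take RIGHT -> india
i=2: BASE=india L=golf R=delta all differ -> CONFLICT
i=3: BASE=delta L=charlie R=echo all differ -> CONFLICT
i=4: L=alpha=BASE, R=golf -> take RIGHT -> golf
Conflict count: 2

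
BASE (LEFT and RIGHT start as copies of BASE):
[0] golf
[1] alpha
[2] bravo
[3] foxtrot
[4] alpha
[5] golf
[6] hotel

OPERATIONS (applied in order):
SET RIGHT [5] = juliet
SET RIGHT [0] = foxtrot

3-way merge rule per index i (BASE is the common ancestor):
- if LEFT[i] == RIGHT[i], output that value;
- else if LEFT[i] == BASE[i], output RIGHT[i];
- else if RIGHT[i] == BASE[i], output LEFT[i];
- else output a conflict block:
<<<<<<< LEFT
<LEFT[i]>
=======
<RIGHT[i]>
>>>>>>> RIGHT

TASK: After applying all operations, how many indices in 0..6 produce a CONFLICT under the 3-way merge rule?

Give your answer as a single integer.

Final LEFT:  [golf, alpha, bravo, foxtrot, alpha, golf, hotel]
Final RIGHT: [foxtrot, alpha, bravo, foxtrot, alpha, juliet, hotel]
i=0: L=golf=BASE, R=foxtrot -> take RIGHT -> foxtrot
i=1: L=alpha R=alpha -> agree -> alpha
i=2: L=bravo R=bravo -> agree -> bravo
i=3: L=foxtrot R=foxtrot -> agree -> foxtrot
i=4: L=alpha R=alpha -> agree -> alpha
i=5: L=golf=BASE, R=juliet -> take RIGHT -> juliet
i=6: L=hotel R=hotel -> agree -> hotel
Conflict count: 0

Answer: 0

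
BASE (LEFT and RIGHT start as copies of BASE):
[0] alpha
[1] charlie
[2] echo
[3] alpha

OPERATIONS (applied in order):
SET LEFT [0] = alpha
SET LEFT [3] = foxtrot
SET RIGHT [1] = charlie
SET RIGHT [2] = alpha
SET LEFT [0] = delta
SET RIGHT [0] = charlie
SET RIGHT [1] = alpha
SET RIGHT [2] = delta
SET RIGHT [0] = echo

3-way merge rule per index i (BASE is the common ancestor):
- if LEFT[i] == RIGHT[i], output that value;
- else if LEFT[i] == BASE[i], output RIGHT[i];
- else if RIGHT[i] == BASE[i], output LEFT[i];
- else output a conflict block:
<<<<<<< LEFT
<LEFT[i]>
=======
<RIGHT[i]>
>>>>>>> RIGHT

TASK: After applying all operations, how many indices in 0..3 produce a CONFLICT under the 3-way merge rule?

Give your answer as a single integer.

Answer: 1

Derivation:
Final LEFT:  [delta, charlie, echo, foxtrot]
Final RIGHT: [echo, alpha, delta, alpha]
i=0: BASE=alpha L=delta R=echo all differ -> CONFLICT
i=1: L=charlie=BASE, R=alpha -> take RIGHT -> alpha
i=2: L=echo=BASE, R=delta -> take RIGHT -> delta
i=3: L=foxtrot, R=alpha=BASE -> take LEFT -> foxtrot
Conflict count: 1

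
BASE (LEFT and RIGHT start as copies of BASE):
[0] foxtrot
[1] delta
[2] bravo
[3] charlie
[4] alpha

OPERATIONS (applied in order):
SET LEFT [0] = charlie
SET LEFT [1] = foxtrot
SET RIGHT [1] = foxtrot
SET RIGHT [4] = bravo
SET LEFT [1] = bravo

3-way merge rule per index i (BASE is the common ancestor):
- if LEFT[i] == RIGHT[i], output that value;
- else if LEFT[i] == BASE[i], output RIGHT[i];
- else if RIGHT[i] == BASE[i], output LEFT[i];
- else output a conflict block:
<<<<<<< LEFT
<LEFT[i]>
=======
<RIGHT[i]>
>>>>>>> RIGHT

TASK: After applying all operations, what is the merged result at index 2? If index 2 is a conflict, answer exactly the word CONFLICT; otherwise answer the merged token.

Answer: bravo

Derivation:
Final LEFT:  [charlie, bravo, bravo, charlie, alpha]
Final RIGHT: [foxtrot, foxtrot, bravo, charlie, bravo]
i=0: L=charlie, R=foxtrot=BASE -> take LEFT -> charlie
i=1: BASE=delta L=bravo R=foxtrot all differ -> CONFLICT
i=2: L=bravo R=bravo -> agree -> bravo
i=3: L=charlie R=charlie -> agree -> charlie
i=4: L=alpha=BASE, R=bravo -> take RIGHT -> bravo
Index 2 -> bravo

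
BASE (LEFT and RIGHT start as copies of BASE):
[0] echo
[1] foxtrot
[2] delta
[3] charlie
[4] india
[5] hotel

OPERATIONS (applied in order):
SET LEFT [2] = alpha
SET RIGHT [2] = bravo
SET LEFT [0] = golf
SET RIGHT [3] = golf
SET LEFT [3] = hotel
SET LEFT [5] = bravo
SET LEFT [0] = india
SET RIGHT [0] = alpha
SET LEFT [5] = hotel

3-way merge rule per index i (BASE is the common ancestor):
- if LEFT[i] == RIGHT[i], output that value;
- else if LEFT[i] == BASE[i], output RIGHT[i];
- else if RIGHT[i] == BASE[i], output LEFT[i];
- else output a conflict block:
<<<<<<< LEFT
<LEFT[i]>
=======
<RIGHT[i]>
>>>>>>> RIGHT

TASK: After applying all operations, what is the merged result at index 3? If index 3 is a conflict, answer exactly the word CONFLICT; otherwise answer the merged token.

Answer: CONFLICT

Derivation:
Final LEFT:  [india, foxtrot, alpha, hotel, india, hotel]
Final RIGHT: [alpha, foxtrot, bravo, golf, india, hotel]
i=0: BASE=echo L=india R=alpha all differ -> CONFLICT
i=1: L=foxtrot R=foxtrot -> agree -> foxtrot
i=2: BASE=delta L=alpha R=bravo all differ -> CONFLICT
i=3: BASE=charlie L=hotel R=golf all differ -> CONFLICT
i=4: L=india R=india -> agree -> india
i=5: L=hotel R=hotel -> agree -> hotel
Index 3 -> CONFLICT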